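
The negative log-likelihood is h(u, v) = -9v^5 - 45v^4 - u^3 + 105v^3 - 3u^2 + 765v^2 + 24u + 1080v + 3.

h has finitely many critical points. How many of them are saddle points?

h separates as a function of u plus a function of v, so ∇h=0 decouples.
∂h/∂u = -3(u - 2)(u + 4) = 0 at u ∈ {-4, 2}; ∂h/∂v = -45(v - 3)(v + 1)(v + 2)(v + 4) = 0 at v ∈ {-4, -2, -1, 3}.
The Hessian is diagonal: diag(h_uu, h_vv). Second derivatives: h_uu(-4)=18, h_uu(2)=-18; h_vv(-4)=1890, h_vv(-2)=-450, h_vv(-1)=540, h_vv(3)=-6300.
Saddle points occur where the two diagonal entries have opposite signs: (-4, -2), (-4, 3), (2, -4), (2, -1). Count: 4.

4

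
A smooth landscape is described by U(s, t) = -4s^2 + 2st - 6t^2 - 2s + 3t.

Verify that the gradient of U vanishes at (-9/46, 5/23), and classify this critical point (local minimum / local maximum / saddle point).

∇U = (-8s + 2t - 2, 2s - 12t + 3); substituting (-9/46, 5/23) gives ∇U = (0, 0), so (-9/46, 5/23) is indeed a critical point.
The Hessian of U is constant: H = [[-8, 2], [2, -12]].
det(H) = (-8)·(-12) − 2² = 92.
det(H) > 0 and tr(H) = -20 < 0, so H is negative definite and the point is a local maximum.

local maximum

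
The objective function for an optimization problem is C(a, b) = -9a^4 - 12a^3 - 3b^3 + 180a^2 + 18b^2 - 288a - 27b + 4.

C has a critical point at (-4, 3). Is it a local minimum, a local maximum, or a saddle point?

local maximum

The mixed partial ∂²C/∂a∂b is 0, so the Hessian at any point is diag(C_aa, C_bb) = diag(36(-3a^2 - 2a + 10), 18(-b + 2)).
At (-4, 3): H = diag(-1080, -18).
Both eigenvalues are negative, so H is negative definite: a local maximum.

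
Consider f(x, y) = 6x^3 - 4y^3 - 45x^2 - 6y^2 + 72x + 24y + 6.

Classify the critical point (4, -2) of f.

local minimum

The mixed partial ∂²f/∂x∂y is 0, so the Hessian at any point is diag(f_xx, f_yy) = diag(18(2x - 5), -12(2y + 1)).
At (4, -2): H = diag(54, 36).
Both eigenvalues are positive, so H is positive definite: a local minimum.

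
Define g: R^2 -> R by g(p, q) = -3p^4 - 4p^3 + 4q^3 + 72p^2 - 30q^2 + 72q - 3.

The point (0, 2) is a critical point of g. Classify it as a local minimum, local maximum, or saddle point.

The mixed partial ∂²g/∂p∂q is 0, so the Hessian at any point is diag(g_pp, g_qq) = diag(12(-3p^2 - 2p + 12), 12(2q - 5)).
At (0, 2): H = diag(144, -12).
The eigenvalues have opposite signs, so H is indefinite: a saddle point.

saddle point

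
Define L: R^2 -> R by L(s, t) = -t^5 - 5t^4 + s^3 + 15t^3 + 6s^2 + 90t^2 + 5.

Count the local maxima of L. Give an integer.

2

L separates as a function of s plus a function of t, so ∇L=0 decouples.
∂L/∂s = 3s(s + 4) = 0 at s ∈ {-4, 0}; ∂L/∂t = -5t(t - 3)(t + 3)(t + 4) = 0 at t ∈ {-4, -3, 0, 3}.
The Hessian is diagonal: diag(L_ss, L_tt). Second derivatives: L_ss(-4)=-12, L_ss(0)=12; L_tt(-4)=140, L_tt(-3)=-90, L_tt(0)=180, L_tt(3)=-630.
Local maxima occur where both diagonal entries negative: (-4, -3), (-4, 3). Count: 2.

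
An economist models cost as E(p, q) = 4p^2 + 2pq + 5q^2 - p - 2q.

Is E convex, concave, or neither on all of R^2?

E is quadratic, so its Hessian is the constant matrix H = [[8, 2], [2, 10]].
det(H) = 76, tr(H) = 18.
det(H) > 0 and tr(H) > 0, so H is positive definite everywhere: convex.

convex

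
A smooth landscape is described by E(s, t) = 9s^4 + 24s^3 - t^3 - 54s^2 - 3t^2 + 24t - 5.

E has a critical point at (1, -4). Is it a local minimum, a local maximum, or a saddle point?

local minimum

The mixed partial ∂²E/∂s∂t is 0, so the Hessian at any point is diag(E_ss, E_tt) = diag(36(3s^2 + 4s - 3), -6(t + 1)).
At (1, -4): H = diag(144, 18).
Both eigenvalues are positive, so H is positive definite: a local minimum.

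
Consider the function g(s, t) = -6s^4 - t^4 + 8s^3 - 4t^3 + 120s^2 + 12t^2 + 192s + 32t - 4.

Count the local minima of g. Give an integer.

1

g separates as a function of s plus a function of t, so ∇g=0 decouples.
∂g/∂s = -24(s - 4)(s + 1)(s + 2) = 0 at s ∈ {-2, -1, 4}; ∂g/∂t = -4(t - 2)(t + 1)(t + 4) = 0 at t ∈ {-4, -1, 2}.
The Hessian is diagonal: diag(g_ss, g_tt). Second derivatives: g_ss(-2)=-144, g_ss(-1)=120, g_ss(4)=-720; g_tt(-4)=-72, g_tt(-1)=36, g_tt(2)=-72.
Local minima occur where both diagonal entries positive: (-1, -1). Count: 1.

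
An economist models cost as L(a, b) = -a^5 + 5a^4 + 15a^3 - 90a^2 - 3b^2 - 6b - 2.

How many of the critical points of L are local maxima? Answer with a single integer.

L separates as a function of a plus a function of b, so ∇L=0 decouples.
∂L/∂a = -5a(a - 4)(a - 3)(a + 3) = 0 at a ∈ {-3, 0, 3, 4}; ∂L/∂b = -6(b + 1) = 0 at b ∈ {-1}.
The Hessian is diagonal: diag(L_aa, L_bb). Second derivatives: L_aa(-3)=630, L_aa(0)=-180, L_aa(3)=90, L_aa(4)=-140; L_bb(-1)=-6.
Local maxima occur where both diagonal entries negative: (0, -1), (4, -1). Count: 2.

2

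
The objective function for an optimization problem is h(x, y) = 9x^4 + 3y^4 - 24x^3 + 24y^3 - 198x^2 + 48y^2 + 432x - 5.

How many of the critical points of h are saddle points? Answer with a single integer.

4

h separates as a function of x plus a function of y, so ∇h=0 decouples.
∂h/∂x = 36(x - 4)(x - 1)(x + 3) = 0 at x ∈ {-3, 1, 4}; ∂h/∂y = 12y(y + 2)(y + 4) = 0 at y ∈ {-4, -2, 0}.
The Hessian is diagonal: diag(h_xx, h_yy). Second derivatives: h_xx(-3)=1008, h_xx(1)=-432, h_xx(4)=756; h_yy(-4)=96, h_yy(-2)=-48, h_yy(0)=96.
Saddle points occur where the two diagonal entries have opposite signs: (-3, -2), (1, -4), (1, 0), (4, -2). Count: 4.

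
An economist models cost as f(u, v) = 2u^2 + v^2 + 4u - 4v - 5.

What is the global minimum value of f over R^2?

-11

f(u,v) separates as P(u) + Q(v) − 5, so its minimum is min P + min Q − 5.
P'(u) = 4u + 4 vanishes at u ∈ {-1}; Q'(v) = 2v - 4 vanishes at v ∈ {2}.
Local minima of P (where P''>0): P(-1)=-2. Local minima of Q: Q(2)=-4.
So the global minimum of f is P(-1) + Q(2) − 5 = -2 − 4 − 5 = -11, attained at (-1, 2).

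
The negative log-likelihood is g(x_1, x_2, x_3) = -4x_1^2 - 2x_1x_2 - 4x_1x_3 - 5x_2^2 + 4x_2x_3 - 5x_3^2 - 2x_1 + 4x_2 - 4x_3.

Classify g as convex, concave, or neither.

concave

g is quadratic, so its Hessian is the constant matrix H = [[-8, -2, -4], [-2, -10, 4], [-4, 4, -10]].
Leading principal minors: -8, 76, -408.
Signs alternate −, +, − ⇒ H ≺ 0 ⇒ concave.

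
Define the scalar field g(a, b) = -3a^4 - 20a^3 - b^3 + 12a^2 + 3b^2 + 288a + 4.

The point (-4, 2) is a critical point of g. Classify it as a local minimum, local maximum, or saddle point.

local maximum

The mixed partial ∂²g/∂a∂b is 0, so the Hessian at any point is diag(g_aa, g_bb) = diag(12(-3a^2 - 10a + 2), 6(-b + 1)).
At (-4, 2): H = diag(-72, -6).
Both eigenvalues are negative, so H is negative definite: a local maximum.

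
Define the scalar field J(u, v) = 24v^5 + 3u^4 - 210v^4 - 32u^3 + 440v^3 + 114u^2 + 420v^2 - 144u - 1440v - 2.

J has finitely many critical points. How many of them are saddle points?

6

J separates as a function of u plus a function of v, so ∇J=0 decouples.
∂J/∂u = 12(u - 4)(u - 3)(u - 1) = 0 at u ∈ {1, 3, 4}; ∂J/∂v = 120(v - 4)(v - 3)(v - 1)(v + 1) = 0 at v ∈ {-1, 1, 3, 4}.
The Hessian is diagonal: diag(J_uu, J_vv). Second derivatives: J_uu(1)=72, J_uu(3)=-24, J_uu(4)=36; J_vv(-1)=-4800, J_vv(1)=1440, J_vv(3)=-960, J_vv(4)=1800.
Saddle points occur where the two diagonal entries have opposite signs: (1, -1), (1, 3), (3, 1), (3, 4), (4, -1), (4, 3). Count: 6.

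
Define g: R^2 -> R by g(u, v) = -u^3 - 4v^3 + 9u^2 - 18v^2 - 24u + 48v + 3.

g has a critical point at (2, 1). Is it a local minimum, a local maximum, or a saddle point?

The mixed partial ∂²g/∂u∂v is 0, so the Hessian at any point is diag(g_uu, g_vv) = diag(6(-u + 3), -12(2v + 3)).
At (2, 1): H = diag(6, -60).
The eigenvalues have opposite signs, so H is indefinite: a saddle point.

saddle point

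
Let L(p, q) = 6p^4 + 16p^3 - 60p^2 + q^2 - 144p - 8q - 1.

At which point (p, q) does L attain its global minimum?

(2, 4)

L(p,q) separates as A(p) + B(q) − 1, so its minimum is min A + min B − 1.
A'(p) = 24(p - 2)(p + 1)(p + 3) vanishes at p ∈ {-3, -1, 2}; B'(q) = 2q - 8 vanishes at q ∈ {4}.
Local minima of A (where A''>0): A(-3)=-54, A(2)=-304. Local minima of B: B(4)=-16.
So the global minimum of L is A(2) + B(4) − 1 = -304 − 16 − 1 = -321, attained at (2, 4).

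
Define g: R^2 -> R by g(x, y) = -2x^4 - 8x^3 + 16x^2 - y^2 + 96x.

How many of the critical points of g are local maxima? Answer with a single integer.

2

g separates as a function of x plus a function of y, so ∇g=0 decouples.
∂g/∂x = -8(x - 2)(x + 2)(x + 3) = 0 at x ∈ {-3, -2, 2}; ∂g/∂y = -2y = 0 at y ∈ {0}.
The Hessian is diagonal: diag(g_xx, g_yy). Second derivatives: g_xx(-3)=-40, g_xx(-2)=32, g_xx(2)=-160; g_yy(0)=-2.
Local maxima occur where both diagonal entries negative: (-3, 0), (2, 0). Count: 2.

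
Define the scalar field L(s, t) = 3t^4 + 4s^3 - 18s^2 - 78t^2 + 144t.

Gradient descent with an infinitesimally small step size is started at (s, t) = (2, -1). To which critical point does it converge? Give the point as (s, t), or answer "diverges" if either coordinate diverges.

(3, -4)

L is separable, so gradient descent decouples: s follows -∂L/∂s, t follows -∂L/∂t.
∂L/∂s = 12s(s - 3); at s=2 this is -24, so s increases.
∂L/∂t = 12(t - 3)(t - 1)(t + 4); at t=-1 this is 288, so t decreases.
s converges to its nearest critical value 3 (a local min of the s-part); t converges to -4. The iterate converges to (3, -4).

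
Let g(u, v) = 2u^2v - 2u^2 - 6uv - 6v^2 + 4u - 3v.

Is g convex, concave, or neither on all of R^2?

neither

The term 2u^2v is cubic, so the Hessian is not constant.
∂²g/∂u² = 4v - 4, which takes both signs as v varies (negative for sufficiently negative v). A diagonal entry of the Hessian changing sign means the Hessian is neither positive- nor negative-semidefinite on all of R^2.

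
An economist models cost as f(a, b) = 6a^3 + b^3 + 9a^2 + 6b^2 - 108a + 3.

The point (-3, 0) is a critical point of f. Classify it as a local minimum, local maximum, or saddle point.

The mixed partial ∂²f/∂a∂b is 0, so the Hessian at any point is diag(f_aa, f_bb) = diag(18(2a + 1), 6(b + 2)).
At (-3, 0): H = diag(-90, 12).
The eigenvalues have opposite signs, so H is indefinite: a saddle point.

saddle point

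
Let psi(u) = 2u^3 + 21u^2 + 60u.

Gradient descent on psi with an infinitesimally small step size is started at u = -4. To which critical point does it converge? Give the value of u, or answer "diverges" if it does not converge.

psi'(u) = 6(u + 2)(u + 5), so psi'(-4) = -12.
Gradient descent moves in the -psi' direction, i.e. u is increasing.
The nearest critical point in that direction is u = -2, where psi'' = 18 > 0 (a local minimum). The iterate converges there.

-2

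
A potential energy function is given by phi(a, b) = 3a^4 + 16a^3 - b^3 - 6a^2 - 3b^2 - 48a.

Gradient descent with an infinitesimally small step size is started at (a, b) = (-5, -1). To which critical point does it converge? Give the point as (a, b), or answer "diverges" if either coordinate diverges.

phi is separable, so gradient descent decouples: a follows -∂phi/∂a, b follows -∂phi/∂b.
∂phi/∂a = 12(a - 1)(a + 1)(a + 4); at a=-5 this is -288, so a increases.
∂phi/∂b = -3b(b + 2); at b=-1 this is 3, so b decreases.
a converges to its nearest critical value -4 (a local min of the a-part); b converges to -2. The iterate converges to (-4, -2).

(-4, -2)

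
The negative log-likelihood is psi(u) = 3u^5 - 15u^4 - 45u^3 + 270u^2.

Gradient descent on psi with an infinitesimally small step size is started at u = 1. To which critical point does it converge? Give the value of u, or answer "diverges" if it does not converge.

psi'(u) = 15u(u - 4)(u - 3)(u + 3), so psi'(1) = 360.
Gradient descent moves in the -psi' direction, i.e. u is decreasing.
The nearest critical point in that direction is u = 0, where psi'' = 540 > 0 (a local minimum). The iterate converges there.

0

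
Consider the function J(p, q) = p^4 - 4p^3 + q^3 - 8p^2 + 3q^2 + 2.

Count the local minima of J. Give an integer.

J separates as a function of p plus a function of q, so ∇J=0 decouples.
∂J/∂p = 4p(p - 4)(p + 1) = 0 at p ∈ {-1, 0, 4}; ∂J/∂q = 3q(q + 2) = 0 at q ∈ {-2, 0}.
The Hessian is diagonal: diag(J_pp, J_qq). Second derivatives: J_pp(-1)=20, J_pp(0)=-16, J_pp(4)=80; J_qq(-2)=-6, J_qq(0)=6.
Local minima occur where both diagonal entries positive: (-1, 0), (4, 0). Count: 2.

2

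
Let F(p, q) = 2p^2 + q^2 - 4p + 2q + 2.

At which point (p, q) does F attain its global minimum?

(1, -1)

F(p,q) separates as A(p) + B(q) + 2, so its minimum is min A + min B + 2.
A'(p) = 4p - 4 vanishes at p ∈ {1}; B'(q) = 2q + 2 vanishes at q ∈ {-1}.
Local minima of A (where A''>0): A(1)=-2. Local minima of B: B(-1)=-1.
So the global minimum of F is A(1) + B(-1) + 2 = -2 − 1 + 2 = -1, attained at (1, -1).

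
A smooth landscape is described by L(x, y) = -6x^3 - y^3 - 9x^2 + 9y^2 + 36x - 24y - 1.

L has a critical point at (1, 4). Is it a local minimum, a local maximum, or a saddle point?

The mixed partial ∂²L/∂x∂y is 0, so the Hessian at any point is diag(L_xx, L_yy) = diag(-18(2x + 1), 6(-y + 3)).
At (1, 4): H = diag(-54, -6).
Both eigenvalues are negative, so H is negative definite: a local maximum.

local maximum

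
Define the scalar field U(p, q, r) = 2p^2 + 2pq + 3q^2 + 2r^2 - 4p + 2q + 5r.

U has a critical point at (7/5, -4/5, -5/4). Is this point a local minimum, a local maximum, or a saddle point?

local minimum

The Hessian is constant: H = [[4, 2, 0], [2, 6, 0], [0, 0, 4]].
Leading principal minors: Δ₁ = 4, Δ₂ = 20, Δ₃ = 80.
All leading minors are positive, so H is positive definite: a local minimum.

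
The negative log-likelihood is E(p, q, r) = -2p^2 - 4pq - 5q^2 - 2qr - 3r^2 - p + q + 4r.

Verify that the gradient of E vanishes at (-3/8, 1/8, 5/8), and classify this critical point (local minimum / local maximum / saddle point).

local maximum

∇E = (-4p - 4q - 1, -4p - 10q - 2r + 1, -2q - 6r + 4); substituting (-3/8, 1/8, 5/8) gives ∇E = (0, 0, 0), so (-3/8, 1/8, 5/8) is indeed a critical point.
The Hessian is constant: H = [[-4, -4, 0], [-4, -10, -2], [0, -2, -6]].
Leading principal minors: Δ₁ = -4, Δ₂ = 24, Δ₃ = -128.
The minors alternate sign starting negative (−, +, −), so H is negative definite: a local maximum.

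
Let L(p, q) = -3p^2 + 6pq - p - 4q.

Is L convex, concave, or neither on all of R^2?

L is quadratic, so its Hessian is the constant matrix H = [[-6, 6], [6, 0]].
det(H) = -36, tr(H) = -6.
det(H) < 0, so H is indefinite: neither convex nor concave.

neither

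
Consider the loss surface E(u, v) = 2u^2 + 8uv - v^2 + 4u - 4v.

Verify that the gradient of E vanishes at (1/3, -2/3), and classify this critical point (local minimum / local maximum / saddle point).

∇E = (4u + 8v + 4, 8u - 2v - 4); substituting (1/3, -2/3) gives ∇E = (0, 0), so (1/3, -2/3) is indeed a critical point.
The Hessian of E is constant: H = [[4, 8], [8, -2]].
det(H) = 4·(-2) − 8² = -72.
Since det(H) < 0, H is indefinite and the critical point is a saddle point.

saddle point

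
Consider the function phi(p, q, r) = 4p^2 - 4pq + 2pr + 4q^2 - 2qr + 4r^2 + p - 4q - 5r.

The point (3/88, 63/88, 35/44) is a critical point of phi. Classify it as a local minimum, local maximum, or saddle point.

local minimum

The Hessian is constant: H = [[8, -4, 2], [-4, 8, -2], [2, -2, 8]].
Leading principal minors: Δ₁ = 8, Δ₂ = 48, Δ₃ = 352.
All leading minors are positive, so H is positive definite: a local minimum.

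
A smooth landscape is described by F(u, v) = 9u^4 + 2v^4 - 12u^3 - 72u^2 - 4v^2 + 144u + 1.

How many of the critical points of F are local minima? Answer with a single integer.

F separates as a function of u plus a function of v, so ∇F=0 decouples.
∂F/∂u = 36(u - 2)(u - 1)(u + 2) = 0 at u ∈ {-2, 1, 2}; ∂F/∂v = 8v(v - 1)(v + 1) = 0 at v ∈ {-1, 0, 1}.
The Hessian is diagonal: diag(F_uu, F_vv). Second derivatives: F_uu(-2)=432, F_uu(1)=-108, F_uu(2)=144; F_vv(-1)=16, F_vv(0)=-8, F_vv(1)=16.
Local minima occur where both diagonal entries positive: (-2, -1), (-2, 1), (2, -1), (2, 1). Count: 4.

4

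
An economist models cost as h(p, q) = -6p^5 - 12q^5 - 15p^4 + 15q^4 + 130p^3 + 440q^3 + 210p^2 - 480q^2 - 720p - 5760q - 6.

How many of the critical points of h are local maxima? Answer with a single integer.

h separates as a function of p plus a function of q, so ∇h=0 decouples.
∂h/∂p = -30(p - 3)(p - 1)(p + 2)(p + 4) = 0 at p ∈ {-4, -2, 1, 3}; ∂h/∂q = -60(q - 4)(q - 3)(q + 2)(q + 4) = 0 at q ∈ {-4, -2, 3, 4}.
The Hessian is diagonal: diag(h_pp, h_qq). Second derivatives: h_pp(-4)=2100, h_pp(-2)=-900, h_pp(1)=900, h_pp(3)=-2100; h_qq(-4)=6720, h_qq(-2)=-3600, h_qq(3)=2100, h_qq(4)=-2880.
Local maxima occur where both diagonal entries negative: (-2, -2), (-2, 4), (3, -2), (3, 4). Count: 4.

4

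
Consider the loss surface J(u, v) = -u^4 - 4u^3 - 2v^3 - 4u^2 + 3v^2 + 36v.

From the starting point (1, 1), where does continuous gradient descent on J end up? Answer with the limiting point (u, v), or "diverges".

diverges

J is separable, so gradient descent decouples: u follows -∂J/∂u, v follows -∂J/∂v.
∂J/∂u = -4u(u + 1)(u + 2); at u=1 this is -24, so u increases.
∂J/∂v = -6(v - 3)(v + 2); at v=1 this is 36, so v decreases.
The u-coordinate has no critical point in that direction and runs off to infinity.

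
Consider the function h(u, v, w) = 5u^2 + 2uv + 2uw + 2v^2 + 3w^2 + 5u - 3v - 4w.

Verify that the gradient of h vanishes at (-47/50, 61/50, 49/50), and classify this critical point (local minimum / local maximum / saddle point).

∇h = (10u + 2v + 2w + 5, 2u + 4v - 3, 2u + 6w - 4); substituting (-47/50, 61/50, 49/50) gives ∇h = (0, 0, 0), so (-47/50, 61/50, 49/50) is indeed a critical point.
The Hessian is constant: H = [[10, 2, 2], [2, 4, 0], [2, 0, 6]].
Leading principal minors: Δ₁ = 10, Δ₂ = 36, Δ₃ = 200.
All leading minors are positive, so H is positive definite: a local minimum.

local minimum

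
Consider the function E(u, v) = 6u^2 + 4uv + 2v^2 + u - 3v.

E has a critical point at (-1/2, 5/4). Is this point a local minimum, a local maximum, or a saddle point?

The Hessian of E is constant: H = [[12, 4], [4, 4]].
det(H) = 12·4 − 4² = 32.
det(H) > 0 and tr(H) = 16 > 0, so H is positive definite and the point is a local minimum.

local minimum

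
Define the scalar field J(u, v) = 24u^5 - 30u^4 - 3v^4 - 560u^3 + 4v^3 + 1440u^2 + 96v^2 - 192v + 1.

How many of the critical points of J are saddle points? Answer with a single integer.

6

J separates as a function of u plus a function of v, so ∇J=0 decouples.
∂J/∂u = 120u(u - 3)(u - 2)(u + 4) = 0 at u ∈ {-4, 0, 2, 3}; ∂J/∂v = -12(v - 4)(v - 1)(v + 4) = 0 at v ∈ {-4, 1, 4}.
The Hessian is diagonal: diag(J_uu, J_vv). Second derivatives: J_uu(-4)=-20160, J_uu(0)=2880, J_uu(2)=-1440, J_uu(3)=2520; J_vv(-4)=-480, J_vv(1)=180, J_vv(4)=-288.
Saddle points occur where the two diagonal entries have opposite signs: (-4, 1), (0, -4), (0, 4), (2, 1), (3, -4), (3, 4). Count: 6.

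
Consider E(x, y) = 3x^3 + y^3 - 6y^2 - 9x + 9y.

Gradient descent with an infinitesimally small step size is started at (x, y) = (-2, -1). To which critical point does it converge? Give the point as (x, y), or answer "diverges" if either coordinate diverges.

diverges

E is separable, so gradient descent decouples: x follows -∂E/∂x, y follows -∂E/∂y.
∂E/∂x = 9(x - 1)(x + 1); at x=-2 this is 27, so x decreases.
∂E/∂y = 3(y - 3)(y - 1); at y=-1 this is 24, so y decreases.
The x-coordinate has no critical point in that direction and runs off to infinity.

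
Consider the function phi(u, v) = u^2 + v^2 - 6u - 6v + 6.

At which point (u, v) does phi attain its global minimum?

(3, 3)

phi(u,v) separates as P(u) + Q(v) + 6, so its minimum is min P + min Q + 6.
P'(u) = 2u - 6 vanishes at u ∈ {3}; Q'(v) = 2v - 6 vanishes at v ∈ {3}.
Local minima of P (where P''>0): P(3)=-9. Local minima of Q: Q(3)=-9.
So the global minimum of phi is P(3) + Q(3) + 6 = -9 − 9 + 6 = -12, attained at (3, 3).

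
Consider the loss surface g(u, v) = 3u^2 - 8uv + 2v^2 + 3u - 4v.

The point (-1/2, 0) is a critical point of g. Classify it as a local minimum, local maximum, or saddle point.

The Hessian of g is constant: H = [[6, -8], [-8, 4]].
det(H) = 6·4 − (-8)² = -40.
Since det(H) < 0, H is indefinite and the critical point is a saddle point.

saddle point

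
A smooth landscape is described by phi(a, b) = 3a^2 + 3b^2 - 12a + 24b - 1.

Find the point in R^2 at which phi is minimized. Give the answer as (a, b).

phi(a,b) separates as P(a) + Q(b) − 1, so its minimum is min P + min Q − 1.
P'(a) = 6a - 12 vanishes at a ∈ {2}; Q'(b) = 6b + 24 vanishes at b ∈ {-4}.
Local minima of P (where P''>0): P(2)=-12. Local minima of Q: Q(-4)=-48.
So the global minimum of phi is P(2) + Q(-4) − 1 = -12 − 48 − 1 = -61, attained at (2, -4).

(2, -4)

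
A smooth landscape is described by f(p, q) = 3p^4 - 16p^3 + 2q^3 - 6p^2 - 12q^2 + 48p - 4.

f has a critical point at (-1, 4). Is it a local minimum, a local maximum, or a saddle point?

The mixed partial ∂²f/∂p∂q is 0, so the Hessian at any point is diag(f_pp, f_qq) = diag(12(3p^2 - 8p - 1), 12(q - 2)).
At (-1, 4): H = diag(120, 24).
Both eigenvalues are positive, so H is positive definite: a local minimum.

local minimum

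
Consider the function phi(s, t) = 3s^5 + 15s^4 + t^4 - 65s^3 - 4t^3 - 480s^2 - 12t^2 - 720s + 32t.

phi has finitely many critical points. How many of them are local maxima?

phi separates as a function of s plus a function of t, so ∇phi=0 decouples.
∂phi/∂s = 15(s - 4)(s + 1)(s + 3)(s + 4) = 0 at s ∈ {-4, -3, -1, 4}; ∂phi/∂t = 4(t - 4)(t - 1)(t + 2) = 0 at t ∈ {-2, 1, 4}.
The Hessian is diagonal: diag(phi_ss, phi_tt). Second derivatives: phi_ss(-4)=-360, phi_ss(-3)=210, phi_ss(-1)=-450, phi_ss(4)=4200; phi_tt(-2)=72, phi_tt(1)=-36, phi_tt(4)=72.
Local maxima occur where both diagonal entries negative: (-4, 1), (-1, 1). Count: 2.

2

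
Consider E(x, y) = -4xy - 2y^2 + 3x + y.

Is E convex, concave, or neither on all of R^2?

neither

E is quadratic, so its Hessian is the constant matrix H = [[0, -4], [-4, -4]].
det(H) = -16, tr(H) = -4.
det(H) < 0, so H is indefinite: neither convex nor concave.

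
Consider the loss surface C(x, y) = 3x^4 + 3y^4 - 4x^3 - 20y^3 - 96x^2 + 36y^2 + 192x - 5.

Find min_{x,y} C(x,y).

-1285

C(x,y) separates as P(x) + Q(y) − 5, so its minimum is min P + min Q − 5.
P'(x) = 12(x - 4)(x - 1)(x + 4) vanishes at x ∈ {-4, 1, 4}; Q'(y) = 12y(y - 3)(y - 2) vanishes at y ∈ {0, 2, 3}.
Local minima of P (where P''>0): P(-4)=-1280, P(4)=-256. Local minima of Q: Q(0)=0, Q(3)=27.
So the global minimum of C is P(-4) + Q(0) − 5 = -1280 + 0 − 5 = -1285, attained at (-4, 0).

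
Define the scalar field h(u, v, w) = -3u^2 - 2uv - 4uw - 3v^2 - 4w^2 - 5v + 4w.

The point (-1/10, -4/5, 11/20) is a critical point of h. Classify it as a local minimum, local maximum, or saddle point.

local maximum

The Hessian is constant: H = [[-6, -2, -4], [-2, -6, 0], [-4, 0, -8]].
Leading principal minors: Δ₁ = -6, Δ₂ = 32, Δ₃ = -160.
The minors alternate sign starting negative (−, +, −), so H is negative definite: a local maximum.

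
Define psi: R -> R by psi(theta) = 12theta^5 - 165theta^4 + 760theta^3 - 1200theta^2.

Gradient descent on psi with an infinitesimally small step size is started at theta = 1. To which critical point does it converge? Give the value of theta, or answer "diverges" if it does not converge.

psi'(theta) = 60theta(theta - 5)(theta - 4)(theta - 2), so psi'(1) = -720.
Gradient descent moves in the -psi' direction, i.e. theta is increasing.
The nearest critical point in that direction is theta = 2, where psi'' = 720 > 0 (a local minimum). The iterate converges there.

2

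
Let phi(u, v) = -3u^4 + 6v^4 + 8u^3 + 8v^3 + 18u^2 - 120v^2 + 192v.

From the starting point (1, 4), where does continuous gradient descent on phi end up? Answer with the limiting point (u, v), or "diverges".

(0, 2)

phi is separable, so gradient descent decouples: u follows -∂phi/∂u, v follows -∂phi/∂v.
∂phi/∂u = -12u(u - 3)(u + 1); at u=1 this is 48, so u decreases.
∂phi/∂v = 24(v - 2)(v - 1)(v + 4); at v=4 this is 1152, so v decreases.
u converges to its nearest critical value 0 (a local min of the u-part); v converges to 2. The iterate converges to (0, 2).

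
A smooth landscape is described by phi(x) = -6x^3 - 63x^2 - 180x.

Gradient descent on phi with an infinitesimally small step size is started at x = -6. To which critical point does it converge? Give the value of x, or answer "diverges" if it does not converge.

phi'(x) = -18(x + 2)(x + 5), so phi'(-6) = -72.
Gradient descent moves in the -phi' direction, i.e. x is increasing.
The nearest critical point in that direction is x = -5, where phi'' = 54 > 0 (a local minimum). The iterate converges there.

-5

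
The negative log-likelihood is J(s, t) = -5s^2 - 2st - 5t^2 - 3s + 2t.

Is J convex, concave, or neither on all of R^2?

J is quadratic, so its Hessian is the constant matrix H = [[-10, -2], [-2, -10]].
det(H) = 96, tr(H) = -20.
det(H) > 0 and tr(H) < 0, so H is negative definite everywhere: concave.

concave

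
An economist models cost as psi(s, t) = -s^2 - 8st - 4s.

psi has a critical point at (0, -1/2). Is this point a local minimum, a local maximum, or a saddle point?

The Hessian of psi is constant: H = [[-2, -8], [-8, 0]].
det(H) = (-2)·0 − (-8)² = -64.
Since det(H) < 0, H is indefinite and the critical point is a saddle point.

saddle point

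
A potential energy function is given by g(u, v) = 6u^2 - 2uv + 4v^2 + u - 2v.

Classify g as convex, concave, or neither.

g is quadratic, so its Hessian is the constant matrix H = [[12, -2], [-2, 8]].
det(H) = 92, tr(H) = 20.
det(H) > 0 and tr(H) > 0, so H is positive definite everywhere: convex.

convex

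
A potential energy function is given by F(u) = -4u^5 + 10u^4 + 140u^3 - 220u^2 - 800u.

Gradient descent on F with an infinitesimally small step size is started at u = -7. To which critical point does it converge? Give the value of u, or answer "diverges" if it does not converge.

-4

F'(u) = -20(u - 5)(u - 2)(u + 1)(u + 4), so F'(-7) = -38880.
Gradient descent moves in the -F' direction, i.e. u is increasing.
The nearest critical point in that direction is u = -4, where F'' = 3240 > 0 (a local minimum). The iterate converges there.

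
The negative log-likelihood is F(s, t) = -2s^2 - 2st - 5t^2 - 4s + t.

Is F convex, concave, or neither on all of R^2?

concave

F is quadratic, so its Hessian is the constant matrix H = [[-4, -2], [-2, -10]].
det(H) = 36, tr(H) = -14.
det(H) > 0 and tr(H) < 0, so H is negative definite everywhere: concave.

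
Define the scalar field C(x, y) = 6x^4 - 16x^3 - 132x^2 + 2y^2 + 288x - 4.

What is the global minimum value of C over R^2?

-1138

C(x,y) separates as P(x) + Q(y) − 4, so its minimum is min P + min Q − 4.
P'(x) = 24(x - 4)(x - 1)(x + 3) vanishes at x ∈ {-3, 1, 4}; Q'(y) = 4y vanishes at y ∈ {0}.
Local minima of P (where P''>0): P(-3)=-1134, P(4)=-448. Local minima of Q: Q(0)=0.
So the global minimum of C is P(-3) + Q(0) − 4 = -1134 + 0 − 4 = -1138, attained at (-3, 0).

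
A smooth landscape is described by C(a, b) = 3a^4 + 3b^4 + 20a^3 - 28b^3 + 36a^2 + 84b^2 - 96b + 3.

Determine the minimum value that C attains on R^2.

-61

C(a,b) separates as P(a) + Q(b) + 3, so its minimum is min P + min Q + 3.
P'(a) = 12a(a + 2)(a + 3) vanishes at a ∈ {-3, -2, 0}; Q'(b) = 12(b - 4)(b - 2)(b - 1) vanishes at b ∈ {1, 2, 4}.
Local minima of P (where P''>0): P(-3)=27, P(0)=0. Local minima of Q: Q(1)=-37, Q(4)=-64.
So the global minimum of C is P(0) + Q(4) + 3 = 0 − 64 + 3 = -61, attained at (0, 4).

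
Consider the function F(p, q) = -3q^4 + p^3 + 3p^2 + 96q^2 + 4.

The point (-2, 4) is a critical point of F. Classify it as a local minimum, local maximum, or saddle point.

The mixed partial ∂²F/∂p∂q is 0, so the Hessian at any point is diag(F_pp, F_qq) = diag(6(p + 1), 12(-3q^2 + 16)).
At (-2, 4): H = diag(-6, -384).
Both eigenvalues are negative, so H is negative definite: a local maximum.

local maximum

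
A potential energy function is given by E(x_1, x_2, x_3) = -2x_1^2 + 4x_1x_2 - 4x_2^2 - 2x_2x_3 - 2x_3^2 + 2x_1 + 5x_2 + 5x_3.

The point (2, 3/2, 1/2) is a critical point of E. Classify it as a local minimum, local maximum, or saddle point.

local maximum

The Hessian is constant: H = [[-4, 4, 0], [4, -8, -2], [0, -2, -4]].
Leading principal minors: Δ₁ = -4, Δ₂ = 16, Δ₃ = -48.
The minors alternate sign starting negative (−, +, −), so H is negative definite: a local maximum.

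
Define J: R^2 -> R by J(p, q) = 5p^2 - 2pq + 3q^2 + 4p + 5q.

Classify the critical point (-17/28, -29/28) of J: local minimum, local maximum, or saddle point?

The Hessian of J is constant: H = [[10, -2], [-2, 6]].
det(H) = 10·6 − (-2)² = 56.
det(H) > 0 and tr(H) = 16 > 0, so H is positive definite and the point is a local minimum.

local minimum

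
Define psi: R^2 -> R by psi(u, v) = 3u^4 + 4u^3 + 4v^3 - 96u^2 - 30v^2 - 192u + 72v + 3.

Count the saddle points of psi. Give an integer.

3

psi separates as a function of u plus a function of v, so ∇psi=0 decouples.
∂psi/∂u = 12(u - 4)(u + 1)(u + 4) = 0 at u ∈ {-4, -1, 4}; ∂psi/∂v = 12(v - 3)(v - 2) = 0 at v ∈ {2, 3}.
The Hessian is diagonal: diag(psi_uu, psi_vv). Second derivatives: psi_uu(-4)=288, psi_uu(-1)=-180, psi_uu(4)=480; psi_vv(2)=-12, psi_vv(3)=12.
Saddle points occur where the two diagonal entries have opposite signs: (-4, 2), (-1, 3), (4, 2). Count: 3.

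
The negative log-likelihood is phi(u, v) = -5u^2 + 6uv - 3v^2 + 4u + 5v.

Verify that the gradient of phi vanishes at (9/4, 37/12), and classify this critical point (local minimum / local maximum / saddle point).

∇phi = (-10u + 6v + 4, 6u - 6v + 5); substituting (9/4, 37/12) gives ∇phi = (0, 0), so (9/4, 37/12) is indeed a critical point.
The Hessian of phi is constant: H = [[-10, 6], [6, -6]].
det(H) = (-10)·(-6) − 6² = 24.
det(H) > 0 and tr(H) = -16 < 0, so H is negative definite and the point is a local maximum.

local maximum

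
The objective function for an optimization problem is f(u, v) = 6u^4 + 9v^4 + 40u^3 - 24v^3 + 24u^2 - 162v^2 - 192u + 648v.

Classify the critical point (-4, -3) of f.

local minimum

The mixed partial ∂²f/∂u∂v is 0, so the Hessian at any point is diag(f_uu, f_vv) = diag(24(3u^2 + 10u + 2), 36(3v^2 - 4v - 9)).
At (-4, -3): H = diag(240, 1080).
Both eigenvalues are positive, so H is positive definite: a local minimum.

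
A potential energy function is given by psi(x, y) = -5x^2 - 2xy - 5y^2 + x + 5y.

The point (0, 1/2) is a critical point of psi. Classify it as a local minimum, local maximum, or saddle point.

local maximum

The Hessian of psi is constant: H = [[-10, -2], [-2, -10]].
det(H) = (-10)·(-10) − (-2)² = 96.
det(H) > 0 and tr(H) = -20 < 0, so H is negative definite and the point is a local maximum.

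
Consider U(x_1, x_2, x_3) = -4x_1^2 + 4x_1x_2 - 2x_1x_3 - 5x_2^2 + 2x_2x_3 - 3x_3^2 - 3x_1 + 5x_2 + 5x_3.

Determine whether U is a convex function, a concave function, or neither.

concave

U is quadratic, so its Hessian is the constant matrix H = [[-8, 4, -2], [4, -10, 2], [-2, 2, -6]].
Leading principal minors: -8, 64, -344.
Signs alternate −, +, − ⇒ H ≺ 0 ⇒ concave.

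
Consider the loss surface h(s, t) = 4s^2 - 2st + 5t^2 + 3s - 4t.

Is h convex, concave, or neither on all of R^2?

convex

h is quadratic, so its Hessian is the constant matrix H = [[8, -2], [-2, 10]].
det(H) = 76, tr(H) = 18.
det(H) > 0 and tr(H) > 0, so H is positive definite everywhere: convex.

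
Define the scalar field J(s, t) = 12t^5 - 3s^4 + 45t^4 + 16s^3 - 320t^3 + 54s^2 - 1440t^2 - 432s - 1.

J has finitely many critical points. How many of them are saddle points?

J separates as a function of s plus a function of t, so ∇J=0 decouples.
∂J/∂s = -12(s - 4)(s - 3)(s + 3) = 0 at s ∈ {-3, 3, 4}; ∂J/∂t = 60t(t - 4)(t + 3)(t + 4) = 0 at t ∈ {-4, -3, 0, 4}.
The Hessian is diagonal: diag(J_ss, J_tt). Second derivatives: J_ss(-3)=-504, J_ss(3)=72, J_ss(4)=-84; J_tt(-4)=-1920, J_tt(-3)=1260, J_tt(0)=-2880, J_tt(4)=13440.
Saddle points occur where the two diagonal entries have opposite signs: (-3, -3), (-3, 4), (3, -4), (3, 0), (4, -3), (4, 4). Count: 6.

6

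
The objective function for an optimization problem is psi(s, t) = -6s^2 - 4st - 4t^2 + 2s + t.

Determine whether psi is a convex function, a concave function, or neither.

psi is quadratic, so its Hessian is the constant matrix H = [[-12, -4], [-4, -8]].
det(H) = 80, tr(H) = -20.
det(H) > 0 and tr(H) < 0, so H is negative definite everywhere: concave.

concave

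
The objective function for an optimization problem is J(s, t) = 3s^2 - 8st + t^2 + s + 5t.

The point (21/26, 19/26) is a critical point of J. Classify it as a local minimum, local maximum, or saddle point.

The Hessian of J is constant: H = [[6, -8], [-8, 2]].
det(H) = 6·2 − (-8)² = -52.
Since det(H) < 0, H is indefinite and the critical point is a saddle point.

saddle point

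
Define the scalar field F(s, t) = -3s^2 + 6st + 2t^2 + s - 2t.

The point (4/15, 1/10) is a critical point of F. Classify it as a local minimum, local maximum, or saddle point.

The Hessian of F is constant: H = [[-6, 6], [6, 4]].
det(H) = (-6)·4 − 6² = -60.
Since det(H) < 0, H is indefinite and the critical point is a saddle point.

saddle point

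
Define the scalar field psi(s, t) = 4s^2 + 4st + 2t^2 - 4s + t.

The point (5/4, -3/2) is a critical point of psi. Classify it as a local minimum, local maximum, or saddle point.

The Hessian of psi is constant: H = [[8, 4], [4, 4]].
det(H) = 8·4 − 4² = 16.
det(H) > 0 and tr(H) = 12 > 0, so H is positive definite and the point is a local minimum.

local minimum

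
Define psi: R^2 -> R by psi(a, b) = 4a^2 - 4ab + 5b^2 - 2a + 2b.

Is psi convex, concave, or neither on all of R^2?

psi is quadratic, so its Hessian is the constant matrix H = [[8, -4], [-4, 10]].
det(H) = 64, tr(H) = 18.
det(H) > 0 and tr(H) > 0, so H is positive definite everywhere: convex.

convex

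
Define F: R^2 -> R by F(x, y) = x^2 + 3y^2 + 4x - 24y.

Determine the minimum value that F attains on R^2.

F(x,y) separates as P(x) + Q(y), so its minimum is min P + min Q.
P'(x) = 2x + 4 vanishes at x ∈ {-2}; Q'(y) = 6y - 24 vanishes at y ∈ {4}.
Local minima of P (where P''>0): P(-2)=-4. Local minima of Q: Q(4)=-48.
So the global minimum of F is P(-2) + Q(4) = -4 − 48 = -52, attained at (-2, 4).

-52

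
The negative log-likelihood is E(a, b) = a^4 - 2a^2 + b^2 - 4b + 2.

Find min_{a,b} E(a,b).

E(a,b) separates as P(a) + Q(b) + 2, so its minimum is min P + min Q + 2.
P'(a) = 4a(a - 1)(a + 1) vanishes at a ∈ {-1, 0, 1}; Q'(b) = 2b - 4 vanishes at b ∈ {2}.
Local minima of P (where P''>0): P(-1)=-1, P(1)=-1. Local minima of Q: Q(2)=-4.
So the global minimum of E is P(-1) + Q(2) + 2 = -1 − 4 + 2 = -3, attained at (-1, 2).

-3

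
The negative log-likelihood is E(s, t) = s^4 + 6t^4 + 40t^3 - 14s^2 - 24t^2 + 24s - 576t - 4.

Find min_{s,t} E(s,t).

-953

E(s,t) separates as P(s) + Q(t) − 4, so its minimum is min P + min Q − 4.
P'(s) = 4(s - 2)(s - 1)(s + 3) vanishes at s ∈ {-3, 1, 2}; Q'(t) = 24(t - 2)(t + 3)(t + 4) vanishes at t ∈ {-4, -3, 2}.
Local minima of P (where P''>0): P(-3)=-117, P(2)=8. Local minima of Q: Q(-4)=896, Q(2)=-832.
So the global minimum of E is P(-3) + Q(2) − 4 = -117 − 832 − 4 = -953, attained at (-3, 2).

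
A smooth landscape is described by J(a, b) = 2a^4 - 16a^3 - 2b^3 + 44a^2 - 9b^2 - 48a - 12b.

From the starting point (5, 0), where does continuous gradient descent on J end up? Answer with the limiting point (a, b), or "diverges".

diverges

J is separable, so gradient descent decouples: a follows -∂J/∂a, b follows -∂J/∂b.
∂J/∂a = 8(a - 3)(a - 2)(a - 1); at a=5 this is 192, so a decreases.
∂J/∂b = -6(b + 1)(b + 2); at b=0 this is -12, so b increases.
The b-coordinate has no critical point in that direction and runs off to infinity.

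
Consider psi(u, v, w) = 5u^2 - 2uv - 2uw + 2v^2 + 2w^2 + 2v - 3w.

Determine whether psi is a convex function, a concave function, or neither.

psi is quadratic, so its Hessian is the constant matrix H = [[10, -2, -2], [-2, 4, 0], [-2, 0, 4]].
Leading principal minors: 10, 36, 128.
All positive ⇒ H ≻ 0 ⇒ convex.

convex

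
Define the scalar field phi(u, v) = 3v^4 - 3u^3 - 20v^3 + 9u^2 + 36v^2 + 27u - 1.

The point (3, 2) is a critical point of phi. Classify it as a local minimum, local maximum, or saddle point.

The mixed partial ∂²phi/∂u∂v is 0, so the Hessian at any point is diag(phi_uu, phi_vv) = diag(18(-u + 1), 12(3v^2 - 10v + 6)).
At (3, 2): H = diag(-36, -24).
Both eigenvalues are negative, so H is negative definite: a local maximum.

local maximum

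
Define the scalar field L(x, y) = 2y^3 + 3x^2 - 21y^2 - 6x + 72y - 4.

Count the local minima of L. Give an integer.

1

L separates as a function of x plus a function of y, so ∇L=0 decouples.
∂L/∂x = 6(x - 1) = 0 at x ∈ {1}; ∂L/∂y = 6(y - 4)(y - 3) = 0 at y ∈ {3, 4}.
The Hessian is diagonal: diag(L_xx, L_yy). Second derivatives: L_xx(1)=6; L_yy(3)=-6, L_yy(4)=6.
Local minima occur where both diagonal entries positive: (1, 4). Count: 1.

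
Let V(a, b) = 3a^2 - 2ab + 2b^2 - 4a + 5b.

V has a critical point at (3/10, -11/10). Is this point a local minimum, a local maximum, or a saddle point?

The Hessian of V is constant: H = [[6, -2], [-2, 4]].
det(H) = 6·4 − (-2)² = 20.
det(H) > 0 and tr(H) = 10 > 0, so H is positive definite and the point is a local minimum.

local minimum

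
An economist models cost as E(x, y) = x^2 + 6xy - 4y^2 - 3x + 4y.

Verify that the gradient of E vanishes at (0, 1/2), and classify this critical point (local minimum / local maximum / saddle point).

∇E = (2x + 6y - 3, 6x - 8y + 4); substituting (0, 1/2) gives ∇E = (0, 0), so (0, 1/2) is indeed a critical point.
The Hessian of E is constant: H = [[2, 6], [6, -8]].
det(H) = 2·(-8) − 6² = -52.
Since det(H) < 0, H is indefinite and the critical point is a saddle point.

saddle point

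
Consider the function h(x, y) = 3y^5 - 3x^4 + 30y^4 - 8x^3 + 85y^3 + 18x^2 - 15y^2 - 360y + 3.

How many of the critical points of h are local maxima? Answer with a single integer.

4

h separates as a function of x plus a function of y, so ∇h=0 decouples.
∂h/∂x = -12x(x - 1)(x + 3) = 0 at x ∈ {-3, 0, 1}; ∂h/∂y = 15(y - 1)(y + 2)(y + 3)(y + 4) = 0 at y ∈ {-4, -3, -2, 1}.
The Hessian is diagonal: diag(h_xx, h_yy). Second derivatives: h_xx(-3)=-144, h_xx(0)=36, h_xx(1)=-48; h_yy(-4)=-150, h_yy(-3)=60, h_yy(-2)=-90, h_yy(1)=900.
Local maxima occur where both diagonal entries negative: (-3, -4), (-3, -2), (1, -4), (1, -2). Count: 4.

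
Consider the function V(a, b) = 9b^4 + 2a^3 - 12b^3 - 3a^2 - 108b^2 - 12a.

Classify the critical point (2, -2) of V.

local minimum

The mixed partial ∂²V/∂a∂b is 0, so the Hessian at any point is diag(V_aa, V_bb) = diag(6(2a - 1), 36(3b^2 - 2b - 6)).
At (2, -2): H = diag(18, 360).
Both eigenvalues are positive, so H is positive definite: a local minimum.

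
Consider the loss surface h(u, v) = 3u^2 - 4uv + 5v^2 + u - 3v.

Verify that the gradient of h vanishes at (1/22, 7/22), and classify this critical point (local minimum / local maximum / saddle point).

local minimum

∇h = (6u - 4v + 1, -4u + 10v - 3); substituting (1/22, 7/22) gives ∇h = (0, 0), so (1/22, 7/22) is indeed a critical point.
The Hessian of h is constant: H = [[6, -4], [-4, 10]].
det(H) = 6·10 − (-4)² = 44.
det(H) > 0 and tr(H) = 16 > 0, so H is positive definite and the point is a local minimum.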